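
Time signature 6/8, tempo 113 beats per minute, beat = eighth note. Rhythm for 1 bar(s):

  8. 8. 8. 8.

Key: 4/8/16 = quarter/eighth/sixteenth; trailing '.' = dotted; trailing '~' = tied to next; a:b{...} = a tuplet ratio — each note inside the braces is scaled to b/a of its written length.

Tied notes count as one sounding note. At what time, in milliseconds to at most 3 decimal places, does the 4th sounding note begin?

note 4 onset = 9/2b = 2389.381ms

1. 0.0ms @ 0 + 796.46ms (3/2)
2. 796.46ms @ 3/2 + 796.46ms (3/2)
3. 1592.92ms @ 3 + 796.46ms (3/2)
4. 2389.381ms @ 9/2 + 796.46ms (3/2)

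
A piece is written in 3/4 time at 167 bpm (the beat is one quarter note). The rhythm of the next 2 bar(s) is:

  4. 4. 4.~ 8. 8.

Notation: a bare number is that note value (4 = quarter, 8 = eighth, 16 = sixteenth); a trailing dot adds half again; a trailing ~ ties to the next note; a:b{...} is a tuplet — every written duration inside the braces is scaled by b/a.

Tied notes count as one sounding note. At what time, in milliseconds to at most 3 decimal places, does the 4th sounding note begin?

note 4 onset = 21/4b = 1886.228ms

1. 0.0ms @ 0 + 538.922ms (3/2)
2. 538.922ms @ 3/2 + 538.922ms (3/2)
3. 1077.844ms @ 3 + 808.383ms (9/4)
4. 1886.228ms @ 21/4 + 269.461ms (3/4)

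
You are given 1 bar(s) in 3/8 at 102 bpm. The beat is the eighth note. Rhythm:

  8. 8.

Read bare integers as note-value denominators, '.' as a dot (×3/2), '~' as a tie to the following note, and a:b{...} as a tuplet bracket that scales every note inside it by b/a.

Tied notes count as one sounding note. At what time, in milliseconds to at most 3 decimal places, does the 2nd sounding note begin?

1. 0.0ms @ 0 + 882.353ms (3/2)
2. 882.353ms @ 3/2 + 882.353ms (3/2)

note 2 onset = 3/2b = 882.353ms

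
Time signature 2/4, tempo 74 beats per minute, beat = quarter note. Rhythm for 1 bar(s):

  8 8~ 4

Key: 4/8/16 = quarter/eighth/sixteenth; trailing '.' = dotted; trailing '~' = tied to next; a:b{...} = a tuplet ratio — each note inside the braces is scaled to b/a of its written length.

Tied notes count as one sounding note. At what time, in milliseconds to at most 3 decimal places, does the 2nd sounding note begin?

1. 0.0ms @ 0 + 405.405ms (1/2)
2. 405.405ms @ 1/2 + 1216.216ms (3/2)

note 2 onset = 1/2b = 405.405ms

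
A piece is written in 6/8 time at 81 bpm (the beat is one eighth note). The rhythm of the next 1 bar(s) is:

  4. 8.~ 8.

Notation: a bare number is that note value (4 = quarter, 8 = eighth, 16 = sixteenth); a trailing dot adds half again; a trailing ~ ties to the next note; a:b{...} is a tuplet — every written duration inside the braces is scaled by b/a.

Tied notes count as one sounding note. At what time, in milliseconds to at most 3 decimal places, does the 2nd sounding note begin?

note 2 onset = 3b = 2222.222ms

1. 0.0ms @ 0 + 2222.222ms (3)
2. 2222.222ms @ 3 + 2222.222ms (3)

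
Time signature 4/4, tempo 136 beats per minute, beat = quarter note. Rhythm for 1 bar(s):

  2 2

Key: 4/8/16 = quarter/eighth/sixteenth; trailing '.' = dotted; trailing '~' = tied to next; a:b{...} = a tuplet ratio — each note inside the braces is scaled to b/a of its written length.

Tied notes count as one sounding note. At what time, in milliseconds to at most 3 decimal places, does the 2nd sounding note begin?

note 2 onset = 2b = 882.353ms

1. 0.0ms @ 0 + 882.353ms (2)
2. 882.353ms @ 2 + 882.353ms (2)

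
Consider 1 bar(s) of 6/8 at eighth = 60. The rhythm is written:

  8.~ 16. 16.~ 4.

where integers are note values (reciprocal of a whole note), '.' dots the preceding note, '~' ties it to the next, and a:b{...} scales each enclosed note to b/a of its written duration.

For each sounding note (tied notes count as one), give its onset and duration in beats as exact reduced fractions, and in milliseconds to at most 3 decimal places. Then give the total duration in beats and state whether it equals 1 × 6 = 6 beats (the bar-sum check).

1) 0.0ms=0b +2250.0ms=9/4b
2) 2250.0ms=9/4b +3750.0ms=15/4b
Σ=6b of 6 (60bpm 6/8) — PASS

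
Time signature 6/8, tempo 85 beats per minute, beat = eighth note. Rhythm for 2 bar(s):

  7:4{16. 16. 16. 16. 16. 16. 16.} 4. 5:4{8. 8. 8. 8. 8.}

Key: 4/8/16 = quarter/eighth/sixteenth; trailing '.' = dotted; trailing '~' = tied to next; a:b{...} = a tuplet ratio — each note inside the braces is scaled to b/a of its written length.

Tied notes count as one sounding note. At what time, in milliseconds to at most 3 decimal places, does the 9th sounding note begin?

note 9 onset = 6b = 4235.294ms

1. 0.0ms @ 0 + 302.521ms (3/7)
2. 302.521ms @ 3/7 + 302.521ms (3/7)
3. 605.042ms @ 6/7 + 302.521ms (3/7)
4. 907.563ms @ 9/7 + 302.521ms (3/7)
5. 1210.084ms @ 12/7 + 302.521ms (3/7)
6. 1512.605ms @ 15/7 + 302.521ms (3/7)
7. 1815.126ms @ 18/7 + 302.521ms (3/7)
8. 2117.647ms @ 3 + 2117.647ms (3)
9. 4235.294ms @ 6 + 847.059ms (6/5)
10. 5082.353ms @ 36/5 + 847.059ms (6/5)
11. 5929.412ms @ 42/5 + 847.059ms (6/5)
12. 6776.471ms @ 48/5 + 847.059ms (6/5)
13. 7623.529ms @ 54/5 + 847.059ms (6/5)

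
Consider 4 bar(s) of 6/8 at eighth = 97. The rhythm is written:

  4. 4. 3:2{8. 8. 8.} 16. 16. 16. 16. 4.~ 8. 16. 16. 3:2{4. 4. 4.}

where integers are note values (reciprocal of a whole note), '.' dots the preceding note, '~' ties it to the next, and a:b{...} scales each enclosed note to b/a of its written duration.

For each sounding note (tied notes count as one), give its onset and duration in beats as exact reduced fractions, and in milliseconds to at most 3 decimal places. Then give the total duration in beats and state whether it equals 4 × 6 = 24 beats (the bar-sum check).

1) 0.0ms=0b +1855.67ms=3b
2) 1855.67ms=3b +1855.67ms=3b
3) 3711.34ms=6b +618.557ms=1b
4) 4329.897ms=7b +618.557ms=1b
5) 4948.454ms=8b +618.557ms=1b
6) 5567.01ms=9b +463.918ms=3/4b
7) 6030.928ms=39/4b +463.918ms=3/4b
8) 6494.845ms=21/2b +463.918ms=3/4b
9) 6958.763ms=45/4b +463.918ms=3/4b
10) 7422.68ms=12b +2783.505ms=9/2b
11) 10206.186ms=33/2b +463.918ms=3/4b
12) 10670.103ms=69/4b +463.918ms=3/4b
13) 11134.021ms=18b +1237.113ms=2b
14) 12371.134ms=20b +1237.113ms=2b
15) 13608.247ms=22b +1237.113ms=2b
Σ=24b of 24 (97bpm 6/8) — PASS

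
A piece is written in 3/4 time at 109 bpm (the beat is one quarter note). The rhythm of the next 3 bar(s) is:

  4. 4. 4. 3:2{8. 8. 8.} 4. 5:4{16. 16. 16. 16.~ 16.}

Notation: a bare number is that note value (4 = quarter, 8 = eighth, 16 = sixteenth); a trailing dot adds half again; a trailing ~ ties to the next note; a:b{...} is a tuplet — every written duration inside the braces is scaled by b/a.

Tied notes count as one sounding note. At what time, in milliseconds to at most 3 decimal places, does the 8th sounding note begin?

note 8 onset = 15/2b = 4128.44ms

1. 0.0ms @ 0 + 825.688ms (3/2)
2. 825.688ms @ 3/2 + 825.688ms (3/2)
3. 1651.376ms @ 3 + 825.688ms (3/2)
4. 2477.064ms @ 9/2 + 275.229ms (1/2)
5. 2752.294ms @ 5 + 275.229ms (1/2)
6. 3027.523ms @ 11/2 + 275.229ms (1/2)
7. 3302.752ms @ 6 + 825.688ms (3/2)
8. 4128.44ms @ 15/2 + 165.138ms (3/10)
9. 4293.578ms @ 39/5 + 165.138ms (3/10)
10. 4458.716ms @ 81/10 + 165.138ms (3/10)
11. 4623.853ms @ 42/5 + 330.275ms (3/5)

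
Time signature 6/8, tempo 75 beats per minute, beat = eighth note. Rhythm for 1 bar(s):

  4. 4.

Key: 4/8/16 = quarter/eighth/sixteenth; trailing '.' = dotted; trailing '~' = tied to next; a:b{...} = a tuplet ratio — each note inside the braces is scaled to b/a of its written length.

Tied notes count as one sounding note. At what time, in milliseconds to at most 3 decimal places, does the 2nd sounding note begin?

1. 0.0ms @ 0 + 2400.0ms (3)
2. 2400.0ms @ 3 + 2400.0ms (3)

note 2 onset = 3b = 2400.0ms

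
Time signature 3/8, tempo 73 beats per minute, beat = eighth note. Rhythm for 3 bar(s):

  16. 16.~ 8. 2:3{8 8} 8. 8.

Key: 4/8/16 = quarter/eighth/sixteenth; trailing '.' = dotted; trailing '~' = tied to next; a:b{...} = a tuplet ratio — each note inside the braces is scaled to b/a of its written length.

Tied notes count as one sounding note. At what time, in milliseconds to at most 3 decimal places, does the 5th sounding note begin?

note 5 onset = 6b = 4931.507ms

1. 0.0ms @ 0 + 616.438ms (3/4)
2. 616.438ms @ 3/4 + 1849.315ms (9/4)
3. 2465.753ms @ 3 + 1232.877ms (3/2)
4. 3698.63ms @ 9/2 + 1232.877ms (3/2)
5. 4931.507ms @ 6 + 1232.877ms (3/2)
6. 6164.384ms @ 15/2 + 1232.877ms (3/2)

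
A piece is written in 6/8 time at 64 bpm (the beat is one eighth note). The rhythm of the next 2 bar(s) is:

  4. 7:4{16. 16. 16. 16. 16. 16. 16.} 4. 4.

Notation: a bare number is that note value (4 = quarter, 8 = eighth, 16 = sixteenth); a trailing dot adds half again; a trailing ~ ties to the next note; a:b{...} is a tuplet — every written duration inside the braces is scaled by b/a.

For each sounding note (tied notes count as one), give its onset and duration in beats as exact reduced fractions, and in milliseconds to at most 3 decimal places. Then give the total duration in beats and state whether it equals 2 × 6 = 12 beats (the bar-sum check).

1) 0.0ms=0b +2812.5ms=3b
2) 2812.5ms=3b +401.786ms=3/7b
3) 3214.286ms=24/7b +401.786ms=3/7b
4) 3616.071ms=27/7b +401.786ms=3/7b
5) 4017.857ms=30/7b +401.786ms=3/7b
6) 4419.643ms=33/7b +401.786ms=3/7b
7) 4821.429ms=36/7b +401.786ms=3/7b
8) 5223.214ms=39/7b +401.786ms=3/7b
9) 5625.0ms=6b +2812.5ms=3b
10) 8437.5ms=9b +2812.5ms=3b
Σ=12b of 12 (64bpm 6/8) — PASS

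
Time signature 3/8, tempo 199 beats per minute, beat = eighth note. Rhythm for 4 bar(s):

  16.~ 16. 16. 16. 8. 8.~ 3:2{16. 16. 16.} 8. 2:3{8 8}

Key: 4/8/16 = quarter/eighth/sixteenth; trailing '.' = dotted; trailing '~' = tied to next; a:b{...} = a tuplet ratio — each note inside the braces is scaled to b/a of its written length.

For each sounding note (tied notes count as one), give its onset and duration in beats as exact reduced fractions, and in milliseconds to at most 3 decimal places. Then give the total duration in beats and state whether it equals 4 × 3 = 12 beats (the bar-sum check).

1) 0.0ms=0b +452.261ms=3/2b
2) 452.261ms=3/2b +226.131ms=3/4b
3) 678.392ms=9/4b +226.131ms=3/4b
4) 904.523ms=3b +452.261ms=3/2b
5) 1356.784ms=9/2b +603.015ms=2b
6) 1959.799ms=13/2b +150.754ms=1/2b
7) 2110.553ms=7b +150.754ms=1/2b
8) 2261.307ms=15/2b +452.261ms=3/2b
9) 2713.568ms=9b +452.261ms=3/2b
10) 3165.829ms=21/2b +452.261ms=3/2b
Σ=12b of 12 (199bpm 3/8) — PASS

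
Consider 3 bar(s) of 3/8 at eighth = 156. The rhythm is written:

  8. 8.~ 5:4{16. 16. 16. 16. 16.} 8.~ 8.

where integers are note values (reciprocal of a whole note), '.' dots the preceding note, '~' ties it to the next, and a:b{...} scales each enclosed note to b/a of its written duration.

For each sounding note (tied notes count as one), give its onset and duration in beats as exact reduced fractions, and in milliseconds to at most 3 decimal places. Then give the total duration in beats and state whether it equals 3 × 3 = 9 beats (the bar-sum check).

1) 0.0ms=0b +576.923ms=3/2b
2) 576.923ms=3/2b +807.692ms=21/10b
3) 1384.615ms=18/5b +230.769ms=3/5b
4) 1615.385ms=21/5b +230.769ms=3/5b
5) 1846.154ms=24/5b +230.769ms=3/5b
6) 2076.923ms=27/5b +230.769ms=3/5b
7) 2307.692ms=6b +1153.846ms=3b
Σ=9b of 9 (156bpm 3/8) — PASS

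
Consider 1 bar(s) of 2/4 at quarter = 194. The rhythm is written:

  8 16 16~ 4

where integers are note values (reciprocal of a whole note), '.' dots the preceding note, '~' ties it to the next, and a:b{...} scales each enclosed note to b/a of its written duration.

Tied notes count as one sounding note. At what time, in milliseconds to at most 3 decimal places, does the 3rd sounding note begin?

1. 0.0ms @ 0 + 154.639ms (1/2)
2. 154.639ms @ 1/2 + 77.32ms (1/4)
3. 231.959ms @ 3/4 + 386.598ms (5/4)

note 3 onset = 3/4b = 231.959ms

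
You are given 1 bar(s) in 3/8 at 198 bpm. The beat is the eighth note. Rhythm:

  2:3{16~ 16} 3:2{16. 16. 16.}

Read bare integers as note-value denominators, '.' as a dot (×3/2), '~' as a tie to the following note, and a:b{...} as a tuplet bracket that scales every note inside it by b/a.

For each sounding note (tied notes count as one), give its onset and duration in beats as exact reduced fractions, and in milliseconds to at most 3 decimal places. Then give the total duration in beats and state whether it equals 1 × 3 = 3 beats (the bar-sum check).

1) 0.0ms=0b +454.545ms=3/2b
2) 454.545ms=3/2b +151.515ms=1/2b
3) 606.061ms=2b +151.515ms=1/2b
4) 757.576ms=5/2b +151.515ms=1/2b
Σ=3b of 3 (198bpm 3/8) — PASS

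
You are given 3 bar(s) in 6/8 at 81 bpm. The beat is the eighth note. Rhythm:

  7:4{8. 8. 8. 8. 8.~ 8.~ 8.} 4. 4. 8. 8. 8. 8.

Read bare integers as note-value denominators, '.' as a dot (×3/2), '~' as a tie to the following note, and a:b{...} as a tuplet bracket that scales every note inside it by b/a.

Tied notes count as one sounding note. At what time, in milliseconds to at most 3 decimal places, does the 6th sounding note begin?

1. 0.0ms @ 0 + 634.921ms (6/7)
2. 634.921ms @ 6/7 + 634.921ms (6/7)
3. 1269.841ms @ 12/7 + 634.921ms (6/7)
4. 1904.762ms @ 18/7 + 634.921ms (6/7)
5. 2539.683ms @ 24/7 + 1904.762ms (18/7)
6. 4444.444ms @ 6 + 2222.222ms (3)
7. 6666.667ms @ 9 + 2222.222ms (3)
8. 8888.889ms @ 12 + 1111.111ms (3/2)
9. 10000.0ms @ 27/2 + 1111.111ms (3/2)
10. 11111.111ms @ 15 + 1111.111ms (3/2)
11. 12222.222ms @ 33/2 + 1111.111ms (3/2)

note 6 onset = 6b = 4444.444ms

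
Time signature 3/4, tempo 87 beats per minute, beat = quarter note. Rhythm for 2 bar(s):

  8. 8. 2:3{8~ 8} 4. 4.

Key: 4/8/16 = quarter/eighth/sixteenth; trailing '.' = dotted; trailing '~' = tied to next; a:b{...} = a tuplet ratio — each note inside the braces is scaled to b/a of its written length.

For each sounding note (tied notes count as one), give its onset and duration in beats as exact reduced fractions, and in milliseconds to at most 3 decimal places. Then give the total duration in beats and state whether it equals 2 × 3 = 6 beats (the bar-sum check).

1) 0.0ms=0b +517.241ms=3/4b
2) 517.241ms=3/4b +517.241ms=3/4b
3) 1034.483ms=3/2b +1034.483ms=3/2b
4) 2068.966ms=3b +1034.483ms=3/2b
5) 3103.448ms=9/2b +1034.483ms=3/2b
Σ=6b of 6 (87bpm 3/4) — PASS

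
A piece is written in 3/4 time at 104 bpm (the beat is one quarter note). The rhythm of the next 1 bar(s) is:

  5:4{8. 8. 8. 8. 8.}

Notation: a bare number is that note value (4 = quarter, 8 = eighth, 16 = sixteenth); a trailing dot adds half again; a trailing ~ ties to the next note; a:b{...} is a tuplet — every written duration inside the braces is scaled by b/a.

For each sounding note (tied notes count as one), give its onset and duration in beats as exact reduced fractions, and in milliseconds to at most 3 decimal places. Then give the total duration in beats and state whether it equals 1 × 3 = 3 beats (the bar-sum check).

1) 0.0ms=0b +346.154ms=3/5b
2) 346.154ms=3/5b +346.154ms=3/5b
3) 692.308ms=6/5b +346.154ms=3/5b
4) 1038.462ms=9/5b +346.154ms=3/5b
5) 1384.615ms=12/5b +346.154ms=3/5b
Σ=3b of 3 (104bpm 3/4) — PASS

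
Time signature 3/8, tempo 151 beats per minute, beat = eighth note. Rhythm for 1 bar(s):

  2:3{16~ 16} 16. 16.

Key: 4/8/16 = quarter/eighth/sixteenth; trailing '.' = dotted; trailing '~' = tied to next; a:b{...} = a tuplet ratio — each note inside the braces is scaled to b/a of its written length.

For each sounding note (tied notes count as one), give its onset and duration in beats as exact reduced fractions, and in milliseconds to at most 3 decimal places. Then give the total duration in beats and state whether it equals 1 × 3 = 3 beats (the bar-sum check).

1) 0.0ms=0b +596.026ms=3/2b
2) 596.026ms=3/2b +298.013ms=3/4b
3) 894.04ms=9/4b +298.013ms=3/4b
Σ=3b of 3 (151bpm 3/8) — PASS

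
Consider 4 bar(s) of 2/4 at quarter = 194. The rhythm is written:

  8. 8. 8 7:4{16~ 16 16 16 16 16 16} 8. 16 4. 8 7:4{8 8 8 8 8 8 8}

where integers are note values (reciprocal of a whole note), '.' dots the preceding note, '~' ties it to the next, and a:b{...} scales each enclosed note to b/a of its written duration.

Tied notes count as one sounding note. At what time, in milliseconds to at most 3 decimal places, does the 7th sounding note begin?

note 7 onset = 18/7b = 795.287ms

1. 0.0ms @ 0 + 231.959ms (3/4)
2. 231.959ms @ 3/4 + 231.959ms (3/4)
3. 463.918ms @ 3/2 + 154.639ms (1/2)
4. 618.557ms @ 2 + 88.365ms (2/7)
5. 706.922ms @ 16/7 + 44.183ms (1/7)
6. 751.105ms @ 17/7 + 44.183ms (1/7)
7. 795.287ms @ 18/7 + 44.183ms (1/7)
8. 839.47ms @ 19/7 + 44.183ms (1/7)
9. 883.652ms @ 20/7 + 44.183ms (1/7)
10. 927.835ms @ 3 + 231.959ms (3/4)
11. 1159.794ms @ 15/4 + 77.32ms (1/4)
12. 1237.113ms @ 4 + 463.918ms (3/2)
13. 1701.031ms @ 11/2 + 154.639ms (1/2)
14. 1855.67ms @ 6 + 88.365ms (2/7)
15. 1944.035ms @ 44/7 + 88.365ms (2/7)
16. 2032.401ms @ 46/7 + 88.365ms (2/7)
17. 2120.766ms @ 48/7 + 88.365ms (2/7)
18. 2209.131ms @ 50/7 + 88.365ms (2/7)
19. 2297.496ms @ 52/7 + 88.365ms (2/7)
20. 2385.862ms @ 54/7 + 88.365ms (2/7)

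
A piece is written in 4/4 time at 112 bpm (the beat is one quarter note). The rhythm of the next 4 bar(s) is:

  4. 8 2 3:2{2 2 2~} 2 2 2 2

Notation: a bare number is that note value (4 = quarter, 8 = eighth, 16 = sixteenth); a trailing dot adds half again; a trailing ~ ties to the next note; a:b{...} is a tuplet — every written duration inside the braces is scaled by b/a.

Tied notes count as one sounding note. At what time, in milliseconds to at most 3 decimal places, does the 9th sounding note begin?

note 9 onset = 14b = 7500.0ms

1. 0.0ms @ 0 + 803.571ms (3/2)
2. 803.571ms @ 3/2 + 267.857ms (1/2)
3. 1071.429ms @ 2 + 1071.429ms (2)
4. 2142.857ms @ 4 + 714.286ms (4/3)
5. 2857.143ms @ 16/3 + 714.286ms (4/3)
6. 3571.429ms @ 20/3 + 1785.714ms (10/3)
7. 5357.143ms @ 10 + 1071.429ms (2)
8. 6428.571ms @ 12 + 1071.429ms (2)
9. 7500.0ms @ 14 + 1071.429ms (2)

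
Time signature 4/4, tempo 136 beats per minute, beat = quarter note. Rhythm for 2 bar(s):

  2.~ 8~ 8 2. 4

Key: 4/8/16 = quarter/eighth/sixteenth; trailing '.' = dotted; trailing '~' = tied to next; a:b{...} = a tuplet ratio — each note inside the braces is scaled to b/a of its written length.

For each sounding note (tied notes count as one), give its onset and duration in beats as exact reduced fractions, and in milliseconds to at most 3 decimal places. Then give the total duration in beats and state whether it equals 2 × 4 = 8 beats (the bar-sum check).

1) 0.0ms=0b +1764.706ms=4b
2) 1764.706ms=4b +1323.529ms=3b
3) 3088.235ms=7b +441.176ms=1b
Σ=8b of 8 (136bpm 4/4) — PASS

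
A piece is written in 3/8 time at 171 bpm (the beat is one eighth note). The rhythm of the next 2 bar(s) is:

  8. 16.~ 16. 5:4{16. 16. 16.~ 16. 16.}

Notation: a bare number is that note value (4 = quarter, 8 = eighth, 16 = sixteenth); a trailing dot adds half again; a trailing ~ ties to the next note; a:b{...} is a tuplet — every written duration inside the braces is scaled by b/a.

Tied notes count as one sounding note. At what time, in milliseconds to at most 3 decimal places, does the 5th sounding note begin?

note 5 onset = 21/5b = 1473.684ms

1. 0.0ms @ 0 + 526.316ms (3/2)
2. 526.316ms @ 3/2 + 526.316ms (3/2)
3. 1052.632ms @ 3 + 210.526ms (3/5)
4. 1263.158ms @ 18/5 + 210.526ms (3/5)
5. 1473.684ms @ 21/5 + 421.053ms (6/5)
6. 1894.737ms @ 27/5 + 210.526ms (3/5)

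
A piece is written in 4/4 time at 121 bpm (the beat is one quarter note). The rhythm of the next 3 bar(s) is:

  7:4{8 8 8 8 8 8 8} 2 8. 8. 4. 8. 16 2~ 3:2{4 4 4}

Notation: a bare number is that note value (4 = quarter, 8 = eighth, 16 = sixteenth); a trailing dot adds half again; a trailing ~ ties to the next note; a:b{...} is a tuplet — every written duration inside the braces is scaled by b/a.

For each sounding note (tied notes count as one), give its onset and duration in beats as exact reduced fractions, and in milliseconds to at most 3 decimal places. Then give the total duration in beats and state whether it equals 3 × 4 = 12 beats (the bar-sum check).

1) 0.0ms=0b +141.677ms=2/7b
2) 141.677ms=2/7b +141.677ms=2/7b
3) 283.353ms=4/7b +141.677ms=2/7b
4) 425.03ms=6/7b +141.677ms=2/7b
5) 566.706ms=8/7b +141.677ms=2/7b
6) 708.383ms=10/7b +141.677ms=2/7b
7) 850.059ms=12/7b +141.677ms=2/7b
8) 991.736ms=2b +991.736ms=2b
9) 1983.471ms=4b +371.901ms=3/4b
10) 2355.372ms=19/4b +371.901ms=3/4b
11) 2727.273ms=11/2b +743.802ms=3/2b
12) 3471.074ms=7b +371.901ms=3/4b
13) 3842.975ms=31/4b +123.967ms=1/4b
14) 3966.942ms=8b +1322.314ms=8/3b
15) 5289.256ms=32/3b +330.579ms=2/3b
16) 5619.835ms=34/3b +330.579ms=2/3b
Σ=12b of 12 (121bpm 4/4) — PASS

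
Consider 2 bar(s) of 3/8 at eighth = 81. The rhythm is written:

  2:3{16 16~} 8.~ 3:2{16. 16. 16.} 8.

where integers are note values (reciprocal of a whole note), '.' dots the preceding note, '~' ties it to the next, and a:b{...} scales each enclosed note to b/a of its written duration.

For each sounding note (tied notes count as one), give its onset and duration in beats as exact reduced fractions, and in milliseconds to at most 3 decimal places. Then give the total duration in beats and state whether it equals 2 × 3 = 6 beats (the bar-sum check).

1) 0.0ms=0b +555.556ms=3/4b
2) 555.556ms=3/4b +2037.037ms=11/4b
3) 2592.593ms=7/2b +370.37ms=1/2b
4) 2962.963ms=4b +370.37ms=1/2b
5) 3333.333ms=9/2b +1111.111ms=3/2b
Σ=6b of 6 (81bpm 3/8) — PASS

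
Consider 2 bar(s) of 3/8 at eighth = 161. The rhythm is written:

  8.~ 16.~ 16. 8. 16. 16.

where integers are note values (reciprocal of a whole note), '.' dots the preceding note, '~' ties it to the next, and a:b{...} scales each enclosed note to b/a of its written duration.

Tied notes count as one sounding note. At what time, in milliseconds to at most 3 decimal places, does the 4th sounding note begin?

1. 0.0ms @ 0 + 1118.012ms (3)
2. 1118.012ms @ 3 + 559.006ms (3/2)
3. 1677.019ms @ 9/2 + 279.503ms (3/4)
4. 1956.522ms @ 21/4 + 279.503ms (3/4)

note 4 onset = 21/4b = 1956.522ms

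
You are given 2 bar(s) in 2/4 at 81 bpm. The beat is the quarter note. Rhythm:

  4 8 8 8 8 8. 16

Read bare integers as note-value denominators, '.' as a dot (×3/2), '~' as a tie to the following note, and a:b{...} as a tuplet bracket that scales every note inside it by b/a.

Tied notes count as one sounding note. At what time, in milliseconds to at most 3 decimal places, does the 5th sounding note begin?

note 5 onset = 5/2b = 1851.852ms

1. 0.0ms @ 0 + 740.741ms (1)
2. 740.741ms @ 1 + 370.37ms (1/2)
3. 1111.111ms @ 3/2 + 370.37ms (1/2)
4. 1481.481ms @ 2 + 370.37ms (1/2)
5. 1851.852ms @ 5/2 + 370.37ms (1/2)
6. 2222.222ms @ 3 + 555.556ms (3/4)
7. 2777.778ms @ 15/4 + 185.185ms (1/4)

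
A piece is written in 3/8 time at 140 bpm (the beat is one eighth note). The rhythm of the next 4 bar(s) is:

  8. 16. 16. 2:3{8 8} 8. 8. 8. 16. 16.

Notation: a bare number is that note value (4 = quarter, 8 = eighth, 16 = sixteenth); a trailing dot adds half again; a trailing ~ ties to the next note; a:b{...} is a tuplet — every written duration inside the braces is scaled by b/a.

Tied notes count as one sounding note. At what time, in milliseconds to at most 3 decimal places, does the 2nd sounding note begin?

1. 0.0ms @ 0 + 642.857ms (3/2)
2. 642.857ms @ 3/2 + 321.429ms (3/4)
3. 964.286ms @ 9/4 + 321.429ms (3/4)
4. 1285.714ms @ 3 + 642.857ms (3/2)
5. 1928.571ms @ 9/2 + 642.857ms (3/2)
6. 2571.429ms @ 6 + 642.857ms (3/2)
7. 3214.286ms @ 15/2 + 642.857ms (3/2)
8. 3857.143ms @ 9 + 642.857ms (3/2)
9. 4500.0ms @ 21/2 + 321.429ms (3/4)
10. 4821.429ms @ 45/4 + 321.429ms (3/4)

note 2 onset = 3/2b = 642.857ms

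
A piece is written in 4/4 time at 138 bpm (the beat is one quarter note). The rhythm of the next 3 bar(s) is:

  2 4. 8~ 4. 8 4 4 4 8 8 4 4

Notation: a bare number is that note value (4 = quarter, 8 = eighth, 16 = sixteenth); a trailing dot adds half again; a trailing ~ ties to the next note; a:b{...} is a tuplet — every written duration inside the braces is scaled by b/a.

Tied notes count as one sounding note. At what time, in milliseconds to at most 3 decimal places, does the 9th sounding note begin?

1. 0.0ms @ 0 + 869.565ms (2)
2. 869.565ms @ 2 + 652.174ms (3/2)
3. 1521.739ms @ 7/2 + 869.565ms (2)
4. 2391.304ms @ 11/2 + 217.391ms (1/2)
5. 2608.696ms @ 6 + 434.783ms (1)
6. 3043.478ms @ 7 + 434.783ms (1)
7. 3478.261ms @ 8 + 434.783ms (1)
8. 3913.043ms @ 9 + 217.391ms (1/2)
9. 4130.435ms @ 19/2 + 217.391ms (1/2)
10. 4347.826ms @ 10 + 434.783ms (1)
11. 4782.609ms @ 11 + 434.783ms (1)

note 9 onset = 19/2b = 4130.435ms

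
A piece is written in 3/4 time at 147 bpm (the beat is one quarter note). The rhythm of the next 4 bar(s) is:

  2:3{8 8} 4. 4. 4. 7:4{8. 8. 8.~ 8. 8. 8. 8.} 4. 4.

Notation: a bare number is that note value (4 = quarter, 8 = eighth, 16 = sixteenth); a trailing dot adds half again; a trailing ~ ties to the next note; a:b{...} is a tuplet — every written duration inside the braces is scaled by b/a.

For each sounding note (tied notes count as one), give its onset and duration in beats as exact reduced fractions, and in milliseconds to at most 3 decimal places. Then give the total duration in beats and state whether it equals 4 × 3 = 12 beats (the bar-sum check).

1) 0.0ms=0b +306.122ms=3/4b
2) 306.122ms=3/4b +306.122ms=3/4b
3) 612.245ms=3/2b +612.245ms=3/2b
4) 1224.49ms=3b +612.245ms=3/2b
5) 1836.735ms=9/2b +612.245ms=3/2b
6) 2448.98ms=6b +174.927ms=3/7b
7) 2623.907ms=45/7b +174.927ms=3/7b
8) 2798.834ms=48/7b +349.854ms=6/7b
9) 3148.688ms=54/7b +174.927ms=3/7b
10) 3323.615ms=57/7b +174.927ms=3/7b
11) 3498.542ms=60/7b +174.927ms=3/7b
12) 3673.469ms=9b +612.245ms=3/2b
13) 4285.714ms=21/2b +612.245ms=3/2b
Σ=12b of 12 (147bpm 3/4) — PASS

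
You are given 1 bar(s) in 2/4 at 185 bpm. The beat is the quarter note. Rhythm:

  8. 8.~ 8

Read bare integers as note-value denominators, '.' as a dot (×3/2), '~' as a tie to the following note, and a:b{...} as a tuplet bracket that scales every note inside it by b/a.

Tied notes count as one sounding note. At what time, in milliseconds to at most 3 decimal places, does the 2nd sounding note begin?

note 2 onset = 3/4b = 243.243ms

1. 0.0ms @ 0 + 243.243ms (3/4)
2. 243.243ms @ 3/4 + 405.405ms (5/4)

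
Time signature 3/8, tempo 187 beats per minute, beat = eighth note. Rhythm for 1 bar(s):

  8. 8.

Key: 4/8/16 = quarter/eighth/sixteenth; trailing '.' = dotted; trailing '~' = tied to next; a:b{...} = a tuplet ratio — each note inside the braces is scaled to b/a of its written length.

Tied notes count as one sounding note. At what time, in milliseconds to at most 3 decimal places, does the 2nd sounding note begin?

note 2 onset = 3/2b = 481.283ms

1. 0.0ms @ 0 + 481.283ms (3/2)
2. 481.283ms @ 3/2 + 481.283ms (3/2)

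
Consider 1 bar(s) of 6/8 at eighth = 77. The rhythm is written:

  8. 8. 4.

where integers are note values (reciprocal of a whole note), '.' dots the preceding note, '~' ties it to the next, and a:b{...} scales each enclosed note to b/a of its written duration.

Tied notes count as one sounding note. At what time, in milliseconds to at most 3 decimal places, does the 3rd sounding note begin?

note 3 onset = 3b = 2337.662ms

1. 0.0ms @ 0 + 1168.831ms (3/2)
2. 1168.831ms @ 3/2 + 1168.831ms (3/2)
3. 2337.662ms @ 3 + 2337.662ms (3)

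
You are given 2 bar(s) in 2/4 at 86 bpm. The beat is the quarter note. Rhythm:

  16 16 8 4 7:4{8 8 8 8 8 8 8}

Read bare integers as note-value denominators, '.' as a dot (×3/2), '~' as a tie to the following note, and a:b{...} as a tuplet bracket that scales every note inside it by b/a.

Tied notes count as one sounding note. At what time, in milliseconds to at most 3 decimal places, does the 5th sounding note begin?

1. 0.0ms @ 0 + 174.419ms (1/4)
2. 174.419ms @ 1/4 + 174.419ms (1/4)
3. 348.837ms @ 1/2 + 348.837ms (1/2)
4. 697.674ms @ 1 + 697.674ms (1)
5. 1395.349ms @ 2 + 199.336ms (2/7)
6. 1594.684ms @ 16/7 + 199.336ms (2/7)
7. 1794.02ms @ 18/7 + 199.336ms (2/7)
8. 1993.355ms @ 20/7 + 199.336ms (2/7)
9. 2192.691ms @ 22/7 + 199.336ms (2/7)
10. 2392.027ms @ 24/7 + 199.336ms (2/7)
11. 2591.362ms @ 26/7 + 199.336ms (2/7)

note 5 onset = 2b = 1395.349ms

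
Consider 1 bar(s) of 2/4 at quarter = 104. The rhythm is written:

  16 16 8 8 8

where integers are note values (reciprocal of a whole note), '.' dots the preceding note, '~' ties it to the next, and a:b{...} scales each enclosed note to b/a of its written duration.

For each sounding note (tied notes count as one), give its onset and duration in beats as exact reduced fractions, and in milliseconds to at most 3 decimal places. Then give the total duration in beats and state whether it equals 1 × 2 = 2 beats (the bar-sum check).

1) 0.0ms=0b +144.231ms=1/4b
2) 144.231ms=1/4b +144.231ms=1/4b
3) 288.462ms=1/2b +288.462ms=1/2b
4) 576.923ms=1b +288.462ms=1/2b
5) 865.385ms=3/2b +288.462ms=1/2b
Σ=2b of 2 (104bpm 2/4) — PASS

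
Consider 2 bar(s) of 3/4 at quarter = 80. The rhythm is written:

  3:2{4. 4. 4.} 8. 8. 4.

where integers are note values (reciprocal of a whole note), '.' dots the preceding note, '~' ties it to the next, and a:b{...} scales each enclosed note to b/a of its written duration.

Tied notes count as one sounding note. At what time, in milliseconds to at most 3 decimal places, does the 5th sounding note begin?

1. 0.0ms @ 0 + 750.0ms (1)
2. 750.0ms @ 1 + 750.0ms (1)
3. 1500.0ms @ 2 + 750.0ms (1)
4. 2250.0ms @ 3 + 562.5ms (3/4)
5. 2812.5ms @ 15/4 + 562.5ms (3/4)
6. 3375.0ms @ 9/2 + 1125.0ms (3/2)

note 5 onset = 15/4b = 2812.5ms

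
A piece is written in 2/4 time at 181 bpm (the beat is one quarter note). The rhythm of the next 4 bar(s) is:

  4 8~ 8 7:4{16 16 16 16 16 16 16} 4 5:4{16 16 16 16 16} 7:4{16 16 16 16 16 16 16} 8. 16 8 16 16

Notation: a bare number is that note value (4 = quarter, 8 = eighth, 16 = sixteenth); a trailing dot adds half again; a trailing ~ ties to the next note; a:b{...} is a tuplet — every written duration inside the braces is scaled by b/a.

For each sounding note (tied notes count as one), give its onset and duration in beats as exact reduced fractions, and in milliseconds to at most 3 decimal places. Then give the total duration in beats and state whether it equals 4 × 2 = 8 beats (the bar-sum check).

1) 0.0ms=0b +331.492ms=1b
2) 331.492ms=1b +331.492ms=1b
3) 662.983ms=2b +47.356ms=1/7b
4) 710.339ms=15/7b +47.356ms=1/7b
5) 757.695ms=16/7b +47.356ms=1/7b
6) 805.051ms=17/7b +47.356ms=1/7b
7) 852.407ms=18/7b +47.356ms=1/7b
8) 899.763ms=19/7b +47.356ms=1/7b
9) 947.119ms=20/7b +47.356ms=1/7b
10) 994.475ms=3b +331.492ms=1b
11) 1325.967ms=4b +66.298ms=1/5b
12) 1392.265ms=21/5b +66.298ms=1/5b
13) 1458.564ms=22/5b +66.298ms=1/5b
14) 1524.862ms=23/5b +66.298ms=1/5b
15) 1591.16ms=24/5b +66.298ms=1/5b
16) 1657.459ms=5b +47.356ms=1/7b
17) 1704.815ms=36/7b +47.356ms=1/7b
18) 1752.17ms=37/7b +47.356ms=1/7b
19) 1799.526ms=38/7b +47.356ms=1/7b
20) 1846.882ms=39/7b +47.356ms=1/7b
21) 1894.238ms=40/7b +47.356ms=1/7b
22) 1941.594ms=41/7b +47.356ms=1/7b
23) 1988.95ms=6b +248.619ms=3/4b
24) 2237.569ms=27/4b +82.873ms=1/4b
25) 2320.442ms=7b +165.746ms=1/2b
26) 2486.188ms=15/2b +82.873ms=1/4b
27) 2569.061ms=31/4b +82.873ms=1/4b
Σ=8b of 8 (181bpm 2/4) — PASS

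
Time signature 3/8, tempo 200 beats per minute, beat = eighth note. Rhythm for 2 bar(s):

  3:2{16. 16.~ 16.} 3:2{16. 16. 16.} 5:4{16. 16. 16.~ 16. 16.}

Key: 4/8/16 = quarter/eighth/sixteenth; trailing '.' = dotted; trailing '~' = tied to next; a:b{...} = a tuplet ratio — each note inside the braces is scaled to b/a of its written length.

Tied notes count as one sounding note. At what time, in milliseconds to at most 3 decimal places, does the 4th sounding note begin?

1. 0.0ms @ 0 + 150.0ms (1/2)
2. 150.0ms @ 1/2 + 300.0ms (1)
3. 450.0ms @ 3/2 + 150.0ms (1/2)
4. 600.0ms @ 2 + 150.0ms (1/2)
5. 750.0ms @ 5/2 + 150.0ms (1/2)
6. 900.0ms @ 3 + 180.0ms (3/5)
7. 1080.0ms @ 18/5 + 180.0ms (3/5)
8. 1260.0ms @ 21/5 + 360.0ms (6/5)
9. 1620.0ms @ 27/5 + 180.0ms (3/5)

note 4 onset = 2b = 600.0ms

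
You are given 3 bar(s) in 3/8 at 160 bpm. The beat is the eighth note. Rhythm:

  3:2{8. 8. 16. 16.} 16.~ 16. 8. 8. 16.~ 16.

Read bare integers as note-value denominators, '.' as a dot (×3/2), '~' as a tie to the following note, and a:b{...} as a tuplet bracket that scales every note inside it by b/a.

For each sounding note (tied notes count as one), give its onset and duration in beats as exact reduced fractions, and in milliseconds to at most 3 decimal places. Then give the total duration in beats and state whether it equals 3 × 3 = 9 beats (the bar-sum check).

1) 0.0ms=0b +375.0ms=1b
2) 375.0ms=1b +375.0ms=1b
3) 750.0ms=2b +187.5ms=1/2b
4) 937.5ms=5/2b +187.5ms=1/2b
5) 1125.0ms=3b +562.5ms=3/2b
6) 1687.5ms=9/2b +562.5ms=3/2b
7) 2250.0ms=6b +562.5ms=3/2b
8) 2812.5ms=15/2b +562.5ms=3/2b
Σ=9b of 9 (160bpm 3/8) — PASS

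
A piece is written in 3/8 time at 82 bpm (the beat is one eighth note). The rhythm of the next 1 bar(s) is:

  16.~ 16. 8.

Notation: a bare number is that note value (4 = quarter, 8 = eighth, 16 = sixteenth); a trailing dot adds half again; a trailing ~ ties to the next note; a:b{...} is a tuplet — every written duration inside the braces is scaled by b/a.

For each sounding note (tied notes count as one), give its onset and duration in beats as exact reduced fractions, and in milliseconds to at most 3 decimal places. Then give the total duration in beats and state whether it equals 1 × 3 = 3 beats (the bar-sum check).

1) 0.0ms=0b +1097.561ms=3/2b
2) 1097.561ms=3/2b +1097.561ms=3/2b
Σ=3b of 3 (82bpm 3/8) — PASS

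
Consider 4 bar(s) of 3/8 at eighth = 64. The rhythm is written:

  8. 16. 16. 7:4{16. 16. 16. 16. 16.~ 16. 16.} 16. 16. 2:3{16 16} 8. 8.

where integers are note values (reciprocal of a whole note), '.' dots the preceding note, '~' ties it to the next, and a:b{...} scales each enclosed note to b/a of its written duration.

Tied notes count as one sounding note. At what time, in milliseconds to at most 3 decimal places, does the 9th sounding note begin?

1. 0.0ms @ 0 + 1406.25ms (3/2)
2. 1406.25ms @ 3/2 + 703.125ms (3/4)
3. 2109.375ms @ 9/4 + 703.125ms (3/4)
4. 2812.5ms @ 3 + 401.786ms (3/7)
5. 3214.286ms @ 24/7 + 401.786ms (3/7)
6. 3616.071ms @ 27/7 + 401.786ms (3/7)
7. 4017.857ms @ 30/7 + 401.786ms (3/7)
8. 4419.643ms @ 33/7 + 803.571ms (6/7)
9. 5223.214ms @ 39/7 + 401.786ms (3/7)
10. 5625.0ms @ 6 + 703.125ms (3/4)
11. 6328.125ms @ 27/4 + 703.125ms (3/4)
12. 7031.25ms @ 15/2 + 703.125ms (3/4)
13. 7734.375ms @ 33/4 + 703.125ms (3/4)
14. 8437.5ms @ 9 + 1406.25ms (3/2)
15. 9843.75ms @ 21/2 + 1406.25ms (3/2)

note 9 onset = 39/7b = 5223.214ms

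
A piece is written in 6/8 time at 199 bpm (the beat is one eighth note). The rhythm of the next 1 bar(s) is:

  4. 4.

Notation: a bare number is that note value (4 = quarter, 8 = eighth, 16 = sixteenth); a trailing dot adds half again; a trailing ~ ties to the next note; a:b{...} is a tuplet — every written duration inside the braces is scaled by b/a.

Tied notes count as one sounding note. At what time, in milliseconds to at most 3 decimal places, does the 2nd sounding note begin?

1. 0.0ms @ 0 + 904.523ms (3)
2. 904.523ms @ 3 + 904.523ms (3)

note 2 onset = 3b = 904.523ms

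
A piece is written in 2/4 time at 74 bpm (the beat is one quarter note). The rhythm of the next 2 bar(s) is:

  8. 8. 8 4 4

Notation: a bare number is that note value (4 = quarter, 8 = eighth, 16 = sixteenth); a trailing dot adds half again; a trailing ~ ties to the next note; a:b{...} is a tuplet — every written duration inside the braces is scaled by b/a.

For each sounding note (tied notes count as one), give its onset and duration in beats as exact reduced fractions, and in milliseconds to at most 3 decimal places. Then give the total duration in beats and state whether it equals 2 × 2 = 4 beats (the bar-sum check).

1) 0.0ms=0b +608.108ms=3/4b
2) 608.108ms=3/4b +608.108ms=3/4b
3) 1216.216ms=3/2b +405.405ms=1/2b
4) 1621.622ms=2b +810.811ms=1b
5) 2432.432ms=3b +810.811ms=1b
Σ=4b of 4 (74bpm 2/4) — PASS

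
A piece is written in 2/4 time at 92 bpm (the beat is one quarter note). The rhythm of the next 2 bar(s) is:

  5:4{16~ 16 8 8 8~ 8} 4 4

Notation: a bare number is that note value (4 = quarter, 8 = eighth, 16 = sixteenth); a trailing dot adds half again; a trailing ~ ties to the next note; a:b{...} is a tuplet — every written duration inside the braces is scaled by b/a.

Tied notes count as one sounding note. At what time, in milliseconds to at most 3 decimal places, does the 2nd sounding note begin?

note 2 onset = 2/5b = 260.87ms

1. 0.0ms @ 0 + 260.87ms (2/5)
2. 260.87ms @ 2/5 + 260.87ms (2/5)
3. 521.739ms @ 4/5 + 260.87ms (2/5)
4. 782.609ms @ 6/5 + 521.739ms (4/5)
5. 1304.348ms @ 2 + 652.174ms (1)
6. 1956.522ms @ 3 + 652.174ms (1)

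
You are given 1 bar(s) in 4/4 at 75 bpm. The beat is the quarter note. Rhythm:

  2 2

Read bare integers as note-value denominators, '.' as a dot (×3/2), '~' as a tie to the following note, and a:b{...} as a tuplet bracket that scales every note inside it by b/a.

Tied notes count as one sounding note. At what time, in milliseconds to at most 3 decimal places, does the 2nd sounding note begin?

note 2 onset = 2b = 1600.0ms

1. 0.0ms @ 0 + 1600.0ms (2)
2. 1600.0ms @ 2 + 1600.0ms (2)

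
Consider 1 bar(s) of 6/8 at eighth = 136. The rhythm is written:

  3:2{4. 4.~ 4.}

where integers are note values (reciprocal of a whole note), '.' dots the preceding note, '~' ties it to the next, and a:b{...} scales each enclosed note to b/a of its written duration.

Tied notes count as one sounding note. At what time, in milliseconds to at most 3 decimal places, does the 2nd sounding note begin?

note 2 onset = 2b = 882.353ms

1. 0.0ms @ 0 + 882.353ms (2)
2. 882.353ms @ 2 + 1764.706ms (4)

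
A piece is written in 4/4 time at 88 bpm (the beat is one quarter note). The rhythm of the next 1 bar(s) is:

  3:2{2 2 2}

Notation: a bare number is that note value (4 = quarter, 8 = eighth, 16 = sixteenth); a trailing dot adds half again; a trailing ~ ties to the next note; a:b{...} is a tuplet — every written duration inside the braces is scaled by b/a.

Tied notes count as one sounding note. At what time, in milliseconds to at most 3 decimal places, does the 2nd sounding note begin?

note 2 onset = 4/3b = 909.091ms

1. 0.0ms @ 0 + 909.091ms (4/3)
2. 909.091ms @ 4/3 + 909.091ms (4/3)
3. 1818.182ms @ 8/3 + 909.091ms (4/3)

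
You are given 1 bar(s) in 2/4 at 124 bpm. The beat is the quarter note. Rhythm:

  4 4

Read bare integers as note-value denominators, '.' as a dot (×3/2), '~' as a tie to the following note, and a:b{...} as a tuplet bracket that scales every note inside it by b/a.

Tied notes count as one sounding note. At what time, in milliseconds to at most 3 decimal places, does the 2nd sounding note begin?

note 2 onset = 1b = 483.871ms

1. 0.0ms @ 0 + 483.871ms (1)
2. 483.871ms @ 1 + 483.871ms (1)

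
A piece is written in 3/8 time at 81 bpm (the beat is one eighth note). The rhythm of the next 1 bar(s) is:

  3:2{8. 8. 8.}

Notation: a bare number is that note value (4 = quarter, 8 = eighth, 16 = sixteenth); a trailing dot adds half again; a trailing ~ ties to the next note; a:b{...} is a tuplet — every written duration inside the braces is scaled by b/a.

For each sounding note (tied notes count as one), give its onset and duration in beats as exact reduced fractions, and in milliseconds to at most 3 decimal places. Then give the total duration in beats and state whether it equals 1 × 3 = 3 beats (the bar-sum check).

1) 0.0ms=0b +740.741ms=1b
2) 740.741ms=1b +740.741ms=1b
3) 1481.481ms=2b +740.741ms=1b
Σ=3b of 3 (81bpm 3/8) — PASS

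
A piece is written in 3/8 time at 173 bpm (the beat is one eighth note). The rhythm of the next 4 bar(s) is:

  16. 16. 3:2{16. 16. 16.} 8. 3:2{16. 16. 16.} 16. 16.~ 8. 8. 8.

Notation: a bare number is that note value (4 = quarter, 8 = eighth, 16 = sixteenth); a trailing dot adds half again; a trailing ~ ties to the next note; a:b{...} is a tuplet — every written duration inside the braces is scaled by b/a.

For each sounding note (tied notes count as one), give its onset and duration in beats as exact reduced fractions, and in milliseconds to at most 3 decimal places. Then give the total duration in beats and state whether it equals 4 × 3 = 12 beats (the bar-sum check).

1) 0.0ms=0b +260.116ms=3/4b
2) 260.116ms=3/4b +260.116ms=3/4b
3) 520.231ms=3/2b +173.41ms=1/2b
4) 693.642ms=2b +173.41ms=1/2b
5) 867.052ms=5/2b +173.41ms=1/2b
6) 1040.462ms=3b +520.231ms=3/2b
7) 1560.694ms=9/2b +173.41ms=1/2b
8) 1734.104ms=5b +173.41ms=1/2b
9) 1907.514ms=11/2b +173.41ms=1/2b
10) 2080.925ms=6b +260.116ms=3/4b
11) 2341.04ms=27/4b +780.347ms=9/4b
12) 3121.387ms=9b +520.231ms=3/2b
13) 3641.618ms=21/2b +520.231ms=3/2b
Σ=12b of 12 (173bpm 3/8) — PASS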